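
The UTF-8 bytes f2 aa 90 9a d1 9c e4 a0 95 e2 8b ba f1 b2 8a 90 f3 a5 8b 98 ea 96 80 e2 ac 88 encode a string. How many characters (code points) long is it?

8

Byte at offset 0: 0xF2 = 11110010 → 4-byte char (#1). Advance 4.
Byte at offset 4: 0xD1 = 11010001 → 2-byte char (#2). Advance 2.
Byte at offset 6: 0xE4 = 11100100 → 3-byte char (#3). Advance 3.
Byte at offset 9: 0xE2 = 11100010 → 3-byte char (#4). Advance 3.
Byte at offset 12: 0xF1 = 11110001 → 4-byte char (#5). Advance 4.
Byte at offset 16: 0xF3 = 11110011 → 4-byte char (#6). Advance 4.
Byte at offset 20: 0xEA = 11101010 → 3-byte char (#7). Advance 3.
Byte at offset 23: 0xE2 = 11100010 → 3-byte char (#8). Advance 3.
Reached end at offset 26 after 8 code points.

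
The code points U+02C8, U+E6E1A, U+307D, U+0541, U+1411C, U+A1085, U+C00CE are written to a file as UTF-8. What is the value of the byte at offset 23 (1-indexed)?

1-indexed offset 23 is 0-indexed offset 22.
U+02C8 → 2-byte form CB 88 at offsets 0–1.
U+E6E1A → 4-byte form F3 A6 B8 9A at offsets 2–5.
U+307D → 3-byte form E3 81 BD at offsets 6–8.
U+0541 → 2-byte form D5 81 at offsets 9–10.
U+1411C → 4-byte form F0 94 84 9C at offsets 11–14.
U+A1085 → 4-byte form F2 A1 82 85 at offsets 15–18.
U+C00CE → 4-byte form F3 80 83 8E at offsets 19–22.
Offset 22 falls in char 7's range; it's byte 4 of F3 80 83 8E = 0x8E.

0x8E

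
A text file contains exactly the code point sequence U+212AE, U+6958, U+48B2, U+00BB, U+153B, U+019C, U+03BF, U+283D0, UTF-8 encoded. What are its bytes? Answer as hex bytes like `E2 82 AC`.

U+212AE: 4-byte form → F0 A1 8A AE.
U+6958: 3-byte form → E6 A5 98.
U+48B2: 3-byte form → E4 A2 B2.
U+00BB: 2-byte form → C2 BB.
U+153B: 3-byte form → E1 94 BB.
U+019C: 2-byte form → C6 9C.
U+03BF: 2-byte form → CE BF.
U+283D0: 4-byte form → F0 A8 8F 90.
Concatenated (23 bytes): F0 A1 8A AE E6 A5 98 E4 A2 B2 C2 BB E1 94 BB C6 9C CE BF F0 A8 8F 90.

F0 A1 8A AE E6 A5 98 E4 A2 B2 C2 BB E1 94 BB C6 9C CE BF F0 A8 8F 90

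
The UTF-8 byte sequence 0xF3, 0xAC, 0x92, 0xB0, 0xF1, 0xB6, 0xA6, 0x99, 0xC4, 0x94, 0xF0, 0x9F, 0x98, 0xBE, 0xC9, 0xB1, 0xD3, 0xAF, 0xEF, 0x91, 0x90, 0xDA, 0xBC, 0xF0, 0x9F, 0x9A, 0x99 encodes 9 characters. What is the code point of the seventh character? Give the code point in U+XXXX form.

U+F450

Offset 0: leading byte 0xF3 = 11110011 → 4-byte char #1 = F3 AC 92 B0.
Offset 4: leading byte 0xF1 = 11110001 → 4-byte char #2 = F1 B6 A6 99.
Offset 8: leading byte 0xC4 = 11000100 → 2-byte char #3 = C4 94.
Offset 10: leading byte 0xF0 = 11110000 → 4-byte char #4 = F0 9F 98 BE.
Offset 14: leading byte 0xC9 = 11001001 → 2-byte char #5 = C9 B1.
Offset 16: leading byte 0xD3 = 11010011 → 2-byte char #6 = D3 AF.
Offset 18: leading byte 0xEF = 11101111 → 3-byte char #7 = EF 91 90.
Leading byte 0xEF = 11101111 matches 1110xxxx → 3-byte sequence.
Byte 1: 0xEF = 11101111, payload 1111 (4 bits).
Byte 2: 0x91 = 10010001 (10xxxxxx ✓), payload 010001.
Byte 3: 0x90 = 10010000 (10xxxxxx ✓), payload 010000.
Concatenate: 1111010001010000 = 0xF450 (16 bits → U+F450).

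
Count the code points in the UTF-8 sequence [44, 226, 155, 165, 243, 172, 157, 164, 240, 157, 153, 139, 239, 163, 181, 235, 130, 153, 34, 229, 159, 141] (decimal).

8

Byte at offset 0: 0x2C = 00101100 → 1-byte char (#1). Advance 1.
Byte at offset 1: 0xE2 = 11100010 → 3-byte char (#2). Advance 3.
Byte at offset 4: 0xF3 = 11110011 → 4-byte char (#3). Advance 4.
Byte at offset 8: 0xF0 = 11110000 → 4-byte char (#4). Advance 4.
Byte at offset 12: 0xEF = 11101111 → 3-byte char (#5). Advance 3.
Byte at offset 15: 0xEB = 11101011 → 3-byte char (#6). Advance 3.
Byte at offset 18: 0x22 = 00100010 → 1-byte char (#7). Advance 1.
Byte at offset 19: 0xE5 = 11100101 → 3-byte char (#8). Advance 3.
Reached end at offset 22 after 8 code points.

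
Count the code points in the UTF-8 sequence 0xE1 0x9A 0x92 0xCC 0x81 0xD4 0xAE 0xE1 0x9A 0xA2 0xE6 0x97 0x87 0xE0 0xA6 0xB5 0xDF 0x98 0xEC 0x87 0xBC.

8

Byte at offset 0: 0xE1 = 11100001 → 3-byte char (#1). Advance 3.
Byte at offset 3: 0xCC = 11001100 → 2-byte char (#2). Advance 2.
Byte at offset 5: 0xD4 = 11010100 → 2-byte char (#3). Advance 2.
Byte at offset 7: 0xE1 = 11100001 → 3-byte char (#4). Advance 3.
Byte at offset 10: 0xE6 = 11100110 → 3-byte char (#5). Advance 3.
Byte at offset 13: 0xE0 = 11100000 → 3-byte char (#6). Advance 3.
Byte at offset 16: 0xDF = 11011111 → 2-byte char (#7). Advance 2.
Byte at offset 18: 0xEC = 11101100 → 3-byte char (#8). Advance 3.
Reached end at offset 21 after 8 code points.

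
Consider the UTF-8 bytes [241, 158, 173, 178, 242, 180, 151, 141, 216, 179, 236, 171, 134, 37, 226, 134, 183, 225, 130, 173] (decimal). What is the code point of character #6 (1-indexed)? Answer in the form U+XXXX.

Offset 0: leading byte 0xF1 = 11110001 → 4-byte char #1 = F1 9E AD B2.
Offset 4: leading byte 0xF2 = 11110010 → 4-byte char #2 = F2 B4 97 8D.
Offset 8: leading byte 0xD8 = 11011000 → 2-byte char #3 = D8 B3.
Offset 10: leading byte 0xEC = 11101100 → 3-byte char #4 = EC AB 86.
Offset 13: leading byte 0x25 = 00100101 → 1-byte char #5 = 25.
Offset 14: leading byte 0xE2 = 11100010 → 3-byte char #6 = E2 86 B7.
Leading byte 0xE2 = 11100010 matches 1110xxxx → 3-byte sequence.
Byte 1: 0xE2 = 11100010, payload 0010 (4 bits).
Byte 2: 0x86 = 10000110 (10xxxxxx ✓), payload 000110.
Byte 3: 0xB7 = 10110111 (10xxxxxx ✓), payload 110111.
Concatenate: 0010000110110111 = 0x21B7 (16 bits → U+21B7).

U+21B7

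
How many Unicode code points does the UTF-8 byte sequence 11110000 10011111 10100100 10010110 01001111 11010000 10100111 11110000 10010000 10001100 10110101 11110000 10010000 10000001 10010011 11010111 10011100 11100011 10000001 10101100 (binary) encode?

Byte at offset 0: 0xF0 = 11110000 → 4-byte char (#1). Advance 4.
Byte at offset 4: 0x4F = 01001111 → 1-byte char (#2). Advance 1.
Byte at offset 5: 0xD0 = 11010000 → 2-byte char (#3). Advance 2.
Byte at offset 7: 0xF0 = 11110000 → 4-byte char (#4). Advance 4.
Byte at offset 11: 0xF0 = 11110000 → 4-byte char (#5). Advance 4.
Byte at offset 15: 0xD7 = 11010111 → 2-byte char (#6). Advance 2.
Byte at offset 17: 0xE3 = 11100011 → 3-byte char (#7). Advance 3.
Reached end at offset 20 after 7 code points.

7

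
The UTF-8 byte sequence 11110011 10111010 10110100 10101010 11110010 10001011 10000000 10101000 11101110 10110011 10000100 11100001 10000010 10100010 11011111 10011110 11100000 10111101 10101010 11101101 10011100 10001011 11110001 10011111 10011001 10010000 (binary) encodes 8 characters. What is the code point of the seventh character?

Offset 0: leading byte 0xF3 = 11110011 → 4-byte char #1 = F3 BA B4 AA.
Offset 4: leading byte 0xF2 = 11110010 → 4-byte char #2 = F2 8B 80 A8.
Offset 8: leading byte 0xEE = 11101110 → 3-byte char #3 = EE B3 84.
Offset 11: leading byte 0xE1 = 11100001 → 3-byte char #4 = E1 82 A2.
Offset 14: leading byte 0xDF = 11011111 → 2-byte char #5 = DF 9E.
Offset 16: leading byte 0xE0 = 11100000 → 3-byte char #6 = E0 BD AA.
Offset 19: leading byte 0xED = 11101101 → 3-byte char #7 = ED 9C 8B.
Leading byte 0xED = 11101101 matches 1110xxxx → 3-byte sequence.
Byte 1: 0xED = 11101101, payload 1101 (4 bits).
Byte 2: 0x9C = 10011100 (10xxxxxx ✓), payload 011100.
Byte 3: 0x8B = 10001011 (10xxxxxx ✓), payload 001011.
Concatenate: 1101011100001011 = 0xD70B (16 bits → U+D70B).

U+D70B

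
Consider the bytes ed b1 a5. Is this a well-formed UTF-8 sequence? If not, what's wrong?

Structurally a 3-byte sequence; payload = 0xDC65.
But 0xDC65 is in U+D800–U+DFFF, the surrogate range. Surrogates are not Unicode scalar values and are forbidden in UTF-8.

invalid (encodes a surrogate (U+D800–U+DFFF))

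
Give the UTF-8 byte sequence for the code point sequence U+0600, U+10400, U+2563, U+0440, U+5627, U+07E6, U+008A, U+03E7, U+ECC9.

D8 80 F0 90 90 80 E2 95 A3 D1 80 E5 98 A7 DF A6 C2 8A CF A7 EE B3 89

U+0600: 2-byte form → D8 80.
U+10400: 4-byte form → F0 90 90 80.
U+2563: 3-byte form → E2 95 A3.
U+0440: 2-byte form → D1 80.
U+5627: 3-byte form → E5 98 A7.
U+07E6: 2-byte form → DF A6.
U+008A: 2-byte form → C2 8A.
U+03E7: 2-byte form → CF A7.
U+ECC9: 3-byte form → EE B3 89.
Concatenated (23 bytes): D8 80 F0 90 90 80 E2 95 A3 D1 80 E5 98 A7 DF A6 C2 8A CF A7 EE B3 89.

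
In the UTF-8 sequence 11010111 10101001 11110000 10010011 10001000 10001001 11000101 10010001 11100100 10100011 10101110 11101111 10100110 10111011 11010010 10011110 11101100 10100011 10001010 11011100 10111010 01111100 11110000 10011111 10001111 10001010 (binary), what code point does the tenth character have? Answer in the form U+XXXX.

U+1F3CA

Offset 0: leading byte 0xD7 = 11010111 → 2-byte char #1 = D7 A9.
Offset 2: leading byte 0xF0 = 11110000 → 4-byte char #2 = F0 93 88 89.
Offset 6: leading byte 0xC5 = 11000101 → 2-byte char #3 = C5 91.
Offset 8: leading byte 0xE4 = 11100100 → 3-byte char #4 = E4 A3 AE.
Offset 11: leading byte 0xEF = 11101111 → 3-byte char #5 = EF A6 BB.
Offset 14: leading byte 0xD2 = 11010010 → 2-byte char #6 = D2 9E.
Offset 16: leading byte 0xEC = 11101100 → 3-byte char #7 = EC A3 8A.
Offset 19: leading byte 0xDC = 11011100 → 2-byte char #8 = DC BA.
Offset 21: leading byte 0x7C = 01111100 → 1-byte char #9 = 7C.
Offset 22: leading byte 0xF0 = 11110000 → 4-byte char #10 = F0 9F 8F 8A.
Leading byte 0xF0 = 11110000 matches 11110xxx → 4-byte sequence.
Byte 1: 0xF0 = 11110000, payload 000 (3 bits).
Byte 2: 0x9F = 10011111 (10xxxxxx ✓), payload 011111.
Byte 3: 0x8F = 10001111 (10xxxxxx ✓), payload 001111.
Byte 4: 0x8A = 10001010 (10xxxxxx ✓), payload 001010.
Concatenate: 000011111001111001010 = 0x1F3CA (21 bits → U+1F3CA).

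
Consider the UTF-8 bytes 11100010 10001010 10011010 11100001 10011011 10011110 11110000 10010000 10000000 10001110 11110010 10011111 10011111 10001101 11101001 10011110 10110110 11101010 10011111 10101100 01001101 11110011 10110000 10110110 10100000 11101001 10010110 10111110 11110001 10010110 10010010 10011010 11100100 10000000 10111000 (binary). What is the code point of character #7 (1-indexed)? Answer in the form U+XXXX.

Offset 0: leading byte 0xE2 = 11100010 → 3-byte char #1 = E2 8A 9A.
Offset 3: leading byte 0xE1 = 11100001 → 3-byte char #2 = E1 9B 9E.
Offset 6: leading byte 0xF0 = 11110000 → 4-byte char #3 = F0 90 80 8E.
Offset 10: leading byte 0xF2 = 11110010 → 4-byte char #4 = F2 9F 9F 8D.
Offset 14: leading byte 0xE9 = 11101001 → 3-byte char #5 = E9 9E B6.
Offset 17: leading byte 0xEA = 11101010 → 3-byte char #6 = EA 9F AC.
Offset 20: leading byte 0x4D = 01001101 → 1-byte char #7 = 4D.
Leading byte 0x4D = 01001101 matches 0xxxxxxx → 1-byte sequence.
Byte 1: 0x4D = 01001101, payload 1001101 (7 bits).
Concatenate: 1001101 = 0x4D (7 bits → U+004D).

U+004D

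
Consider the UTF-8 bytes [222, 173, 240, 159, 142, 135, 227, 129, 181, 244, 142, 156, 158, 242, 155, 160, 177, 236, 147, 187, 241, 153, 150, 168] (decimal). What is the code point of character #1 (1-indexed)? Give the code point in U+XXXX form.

Offset 0: leading byte 0xDE = 11011110 → 2-byte char #1 = DE AD.
Leading byte 0xDE = 11011110 matches 110xxxxx → 2-byte sequence.
Byte 1: 0xDE = 11011110, payload 11110 (5 bits).
Byte 2: 0xAD = 10101101 (10xxxxxx ✓), payload 101101.
Concatenate: 11110101101 = 0x7AD (11 bits → U+07AD).

U+07AD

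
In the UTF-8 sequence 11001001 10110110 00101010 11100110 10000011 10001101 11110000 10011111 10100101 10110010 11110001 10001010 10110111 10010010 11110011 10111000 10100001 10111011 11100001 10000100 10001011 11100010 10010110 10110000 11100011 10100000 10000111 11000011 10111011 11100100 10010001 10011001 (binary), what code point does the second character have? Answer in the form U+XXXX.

U+002A

Offset 0: leading byte 0xC9 = 11001001 → 2-byte char #1 = C9 B6.
Offset 2: leading byte 0x2A = 00101010 → 1-byte char #2 = 2A.
Leading byte 0x2A = 00101010 matches 0xxxxxxx → 1-byte sequence.
Byte 1: 0x2A = 00101010, payload 0101010 (7 bits).
Concatenate: 0101010 = 0x2A (7 bits → U+002A).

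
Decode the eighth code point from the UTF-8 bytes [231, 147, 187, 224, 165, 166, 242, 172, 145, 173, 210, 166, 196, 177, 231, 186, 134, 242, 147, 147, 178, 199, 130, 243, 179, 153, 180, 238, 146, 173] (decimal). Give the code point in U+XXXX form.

U+01C2

Offset 0: leading byte 0xE7 = 11100111 → 3-byte char #1 = E7 93 BB.
Offset 3: leading byte 0xE0 = 11100000 → 3-byte char #2 = E0 A5 A6.
Offset 6: leading byte 0xF2 = 11110010 → 4-byte char #3 = F2 AC 91 AD.
Offset 10: leading byte 0xD2 = 11010010 → 2-byte char #4 = D2 A6.
Offset 12: leading byte 0xC4 = 11000100 → 2-byte char #5 = C4 B1.
Offset 14: leading byte 0xE7 = 11100111 → 3-byte char #6 = E7 BA 86.
Offset 17: leading byte 0xF2 = 11110010 → 4-byte char #7 = F2 93 93 B2.
Offset 21: leading byte 0xC7 = 11000111 → 2-byte char #8 = C7 82.
Leading byte 0xC7 = 11000111 matches 110xxxxx → 2-byte sequence.
Byte 1: 0xC7 = 11000111, payload 00111 (5 bits).
Byte 2: 0x82 = 10000010 (10xxxxxx ✓), payload 000010.
Concatenate: 00111000010 = 0x1C2 (11 bits → U+01C2).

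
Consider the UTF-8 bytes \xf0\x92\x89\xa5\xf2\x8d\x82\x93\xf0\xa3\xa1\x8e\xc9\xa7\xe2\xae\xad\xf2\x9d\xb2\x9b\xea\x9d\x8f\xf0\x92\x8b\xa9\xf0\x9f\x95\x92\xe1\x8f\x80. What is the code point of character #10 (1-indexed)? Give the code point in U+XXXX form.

U+13C0

Offset 0: leading byte 0xF0 = 11110000 → 4-byte char #1 = F0 92 89 A5.
Offset 4: leading byte 0xF2 = 11110010 → 4-byte char #2 = F2 8D 82 93.
Offset 8: leading byte 0xF0 = 11110000 → 4-byte char #3 = F0 A3 A1 8E.
Offset 12: leading byte 0xC9 = 11001001 → 2-byte char #4 = C9 A7.
Offset 14: leading byte 0xE2 = 11100010 → 3-byte char #5 = E2 AE AD.
Offset 17: leading byte 0xF2 = 11110010 → 4-byte char #6 = F2 9D B2 9B.
Offset 21: leading byte 0xEA = 11101010 → 3-byte char #7 = EA 9D 8F.
Offset 24: leading byte 0xF0 = 11110000 → 4-byte char #8 = F0 92 8B A9.
Offset 28: leading byte 0xF0 = 11110000 → 4-byte char #9 = F0 9F 95 92.
Offset 32: leading byte 0xE1 = 11100001 → 3-byte char #10 = E1 8F 80.
Leading byte 0xE1 = 11100001 matches 1110xxxx → 3-byte sequence.
Byte 1: 0xE1 = 11100001, payload 0001 (4 bits).
Byte 2: 0x8F = 10001111 (10xxxxxx ✓), payload 001111.
Byte 3: 0x80 = 10000000 (10xxxxxx ✓), payload 000000.
Concatenate: 0001001111000000 = 0x13C0 (16 bits → U+13C0).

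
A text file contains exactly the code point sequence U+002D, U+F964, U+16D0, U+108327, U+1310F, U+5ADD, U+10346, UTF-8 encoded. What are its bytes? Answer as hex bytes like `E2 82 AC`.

2D EF A5 A4 E1 9B 90 F4 88 8C A7 F0 93 84 8F E5 AB 9D F0 90 8D 86

U+002D: 1-byte form → 2D.
U+F964: 3-byte form → EF A5 A4.
U+16D0: 3-byte form → E1 9B 90.
U+108327: 4-byte form → F4 88 8C A7.
U+1310F: 4-byte form → F0 93 84 8F.
U+5ADD: 3-byte form → E5 AB 9D.
U+10346: 4-byte form → F0 90 8D 86.
Concatenated (22 bytes): 2D EF A5 A4 E1 9B 90 F4 88 8C A7 F0 93 84 8F E5 AB 9D F0 90 8D 86.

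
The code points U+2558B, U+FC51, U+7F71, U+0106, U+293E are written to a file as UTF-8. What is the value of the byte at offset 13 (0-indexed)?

0xA4

U+2558B → 4-byte form F0 A5 96 8B at offsets 0–3.
U+FC51 → 3-byte form EF B1 91 at offsets 4–6.
U+7F71 → 3-byte form E7 BD B1 at offsets 7–9.
U+0106 → 2-byte form C4 86 at offsets 10–11.
U+293E → 3-byte form E2 A4 BE at offsets 12–14.
Offset 13 falls in char 5's range; it's byte 2 of E2 A4 BE = 0xA4.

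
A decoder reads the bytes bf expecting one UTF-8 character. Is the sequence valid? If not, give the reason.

Byte 0xBF = 10111111 has the form 10xxxxxx — a continuation byte — but there is no preceding leading byte.

invalid (continuation byte with no leading byte)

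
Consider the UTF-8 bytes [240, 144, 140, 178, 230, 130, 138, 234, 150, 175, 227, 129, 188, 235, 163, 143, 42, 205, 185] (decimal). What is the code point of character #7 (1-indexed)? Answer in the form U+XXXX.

U+0379

Offset 0: leading byte 0xF0 = 11110000 → 4-byte char #1 = F0 90 8C B2.
Offset 4: leading byte 0xE6 = 11100110 → 3-byte char #2 = E6 82 8A.
Offset 7: leading byte 0xEA = 11101010 → 3-byte char #3 = EA 96 AF.
Offset 10: leading byte 0xE3 = 11100011 → 3-byte char #4 = E3 81 BC.
Offset 13: leading byte 0xEB = 11101011 → 3-byte char #5 = EB A3 8F.
Offset 16: leading byte 0x2A = 00101010 → 1-byte char #6 = 2A.
Offset 17: leading byte 0xCD = 11001101 → 2-byte char #7 = CD B9.
Leading byte 0xCD = 11001101 matches 110xxxxx → 2-byte sequence.
Byte 1: 0xCD = 11001101, payload 01101 (5 bits).
Byte 2: 0xB9 = 10111001 (10xxxxxx ✓), payload 111001.
Concatenate: 01101111001 = 0x379 (11 bits → U+0379).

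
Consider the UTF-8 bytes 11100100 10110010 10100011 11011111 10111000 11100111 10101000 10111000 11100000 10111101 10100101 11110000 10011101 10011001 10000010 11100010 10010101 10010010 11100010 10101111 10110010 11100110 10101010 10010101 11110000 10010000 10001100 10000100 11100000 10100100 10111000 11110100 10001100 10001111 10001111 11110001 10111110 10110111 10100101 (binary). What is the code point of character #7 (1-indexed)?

Offset 0: leading byte 0xE4 = 11100100 → 3-byte char #1 = E4 B2 A3.
Offset 3: leading byte 0xDF = 11011111 → 2-byte char #2 = DF B8.
Offset 5: leading byte 0xE7 = 11100111 → 3-byte char #3 = E7 A8 B8.
Offset 8: leading byte 0xE0 = 11100000 → 3-byte char #4 = E0 BD A5.
Offset 11: leading byte 0xF0 = 11110000 → 4-byte char #5 = F0 9D 99 82.
Offset 15: leading byte 0xE2 = 11100010 → 3-byte char #6 = E2 95 92.
Offset 18: leading byte 0xE2 = 11100010 → 3-byte char #7 = E2 AF B2.
Leading byte 0xE2 = 11100010 matches 1110xxxx → 3-byte sequence.
Byte 1: 0xE2 = 11100010, payload 0010 (4 bits).
Byte 2: 0xAF = 10101111 (10xxxxxx ✓), payload 101111.
Byte 3: 0xB2 = 10110010 (10xxxxxx ✓), payload 110010.
Concatenate: 0010101111110010 = 0x2BF2 (16 bits → U+2BF2).

U+2BF2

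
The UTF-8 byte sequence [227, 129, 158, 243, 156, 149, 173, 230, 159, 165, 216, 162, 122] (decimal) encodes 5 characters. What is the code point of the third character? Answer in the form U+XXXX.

Offset 0: leading byte 0xE3 = 11100011 → 3-byte char #1 = E3 81 9E.
Offset 3: leading byte 0xF3 = 11110011 → 4-byte char #2 = F3 9C 95 AD.
Offset 7: leading byte 0xE6 = 11100110 → 3-byte char #3 = E6 9F A5.
Leading byte 0xE6 = 11100110 matches 1110xxxx → 3-byte sequence.
Byte 1: 0xE6 = 11100110, payload 0110 (4 bits).
Byte 2: 0x9F = 10011111 (10xxxxxx ✓), payload 011111.
Byte 3: 0xA5 = 10100101 (10xxxxxx ✓), payload 100101.
Concatenate: 0110011111100101 = 0x67E5 (16 bits → U+67E5).

U+67E5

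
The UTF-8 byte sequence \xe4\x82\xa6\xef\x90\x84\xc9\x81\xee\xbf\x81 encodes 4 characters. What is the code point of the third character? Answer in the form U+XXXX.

U+0241

Offset 0: leading byte 0xE4 = 11100100 → 3-byte char #1 = E4 82 A6.
Offset 3: leading byte 0xEF = 11101111 → 3-byte char #2 = EF 90 84.
Offset 6: leading byte 0xC9 = 11001001 → 2-byte char #3 = C9 81.
Leading byte 0xC9 = 11001001 matches 110xxxxx → 2-byte sequence.
Byte 1: 0xC9 = 11001001, payload 01001 (5 bits).
Byte 2: 0x81 = 10000001 (10xxxxxx ✓), payload 000001.
Concatenate: 01001000001 = 0x241 (11 bits → U+0241).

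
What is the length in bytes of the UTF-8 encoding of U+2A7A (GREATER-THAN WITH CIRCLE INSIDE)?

3

U+2A7A = 0x2A7A. UTF-8 uses 1 byte below 0x80, 2 below 0x800, 3 below 0x10000, 4 up to 0x10FFFF. 0x2A7A is in U+0800–U+FFFF → 3 bytes.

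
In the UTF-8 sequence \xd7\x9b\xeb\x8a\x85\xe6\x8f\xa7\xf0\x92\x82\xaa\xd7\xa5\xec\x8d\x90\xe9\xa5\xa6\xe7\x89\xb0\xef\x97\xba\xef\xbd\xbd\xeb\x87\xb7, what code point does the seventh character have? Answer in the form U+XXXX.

U+9966

Offset 0: leading byte 0xD7 = 11010111 → 2-byte char #1 = D7 9B.
Offset 2: leading byte 0xEB = 11101011 → 3-byte char #2 = EB 8A 85.
Offset 5: leading byte 0xE6 = 11100110 → 3-byte char #3 = E6 8F A7.
Offset 8: leading byte 0xF0 = 11110000 → 4-byte char #4 = F0 92 82 AA.
Offset 12: leading byte 0xD7 = 11010111 → 2-byte char #5 = D7 A5.
Offset 14: leading byte 0xEC = 11101100 → 3-byte char #6 = EC 8D 90.
Offset 17: leading byte 0xE9 = 11101001 → 3-byte char #7 = E9 A5 A6.
Leading byte 0xE9 = 11101001 matches 1110xxxx → 3-byte sequence.
Byte 1: 0xE9 = 11101001, payload 1001 (4 bits).
Byte 2: 0xA5 = 10100101 (10xxxxxx ✓), payload 100101.
Byte 3: 0xA6 = 10100110 (10xxxxxx ✓), payload 100110.
Concatenate: 1001100101100110 = 0x9966 (16 bits → U+9966).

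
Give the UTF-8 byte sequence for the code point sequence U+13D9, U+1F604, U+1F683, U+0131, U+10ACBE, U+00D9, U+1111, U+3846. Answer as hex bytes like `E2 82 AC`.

U+13D9: 3-byte form → E1 8F 99.
U+1F604: 4-byte form → F0 9F 98 84.
U+1F683: 4-byte form → F0 9F 9A 83.
U+0131: 2-byte form → C4 B1.
U+10ACBE: 4-byte form → F4 8A B2 BE.
U+00D9: 2-byte form → C3 99.
U+1111: 3-byte form → E1 84 91.
U+3846: 3-byte form → E3 A1 86.
Concatenated (25 bytes): E1 8F 99 F0 9F 98 84 F0 9F 9A 83 C4 B1 F4 8A B2 BE C3 99 E1 84 91 E3 A1 86.

E1 8F 99 F0 9F 98 84 F0 9F 9A 83 C4 B1 F4 8A B2 BE C3 99 E1 84 91 E3 A1 86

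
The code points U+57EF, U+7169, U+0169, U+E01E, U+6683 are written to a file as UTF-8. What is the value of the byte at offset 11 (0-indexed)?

U+57EF → 3-byte form E5 9F AF at offsets 0–2.
U+7169 → 3-byte form E7 85 A9 at offsets 3–5.
U+0169 → 2-byte form C5 A9 at offsets 6–7.
U+E01E → 3-byte form EE 80 9E at offsets 8–10.
U+6683 → 3-byte form E6 9A 83 at offsets 11–13.
Offset 11 falls in char 5's range; it's byte 1 of E6 9A 83 = 0xE6.

0xE6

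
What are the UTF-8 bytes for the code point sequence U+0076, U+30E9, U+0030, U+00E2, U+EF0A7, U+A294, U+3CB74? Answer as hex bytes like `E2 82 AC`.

U+0076: 1-byte form → 76.
U+30E9: 3-byte form → E3 83 A9.
U+0030: 1-byte form → 30.
U+00E2: 2-byte form → C3 A2.
U+EF0A7: 4-byte form → F3 AF 82 A7.
U+A294: 3-byte form → EA 8A 94.
U+3CB74: 4-byte form → F0 BC AD B4.
Concatenated (18 bytes): 76 E3 83 A9 30 C3 A2 F3 AF 82 A7 EA 8A 94 F0 BC AD B4.

76 E3 83 A9 30 C3 A2 F3 AF 82 A7 EA 8A 94 F0 BC AD B4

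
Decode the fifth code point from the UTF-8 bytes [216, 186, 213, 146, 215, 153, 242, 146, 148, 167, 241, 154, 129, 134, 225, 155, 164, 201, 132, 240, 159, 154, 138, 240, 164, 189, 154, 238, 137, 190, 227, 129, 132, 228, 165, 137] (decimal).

U+5A046

Offset 0: leading byte 0xD8 = 11011000 → 2-byte char #1 = D8 BA.
Offset 2: leading byte 0xD5 = 11010101 → 2-byte char #2 = D5 92.
Offset 4: leading byte 0xD7 = 11010111 → 2-byte char #3 = D7 99.
Offset 6: leading byte 0xF2 = 11110010 → 4-byte char #4 = F2 92 94 A7.
Offset 10: leading byte 0xF1 = 11110001 → 4-byte char #5 = F1 9A 81 86.
Leading byte 0xF1 = 11110001 matches 11110xxx → 4-byte sequence.
Byte 1: 0xF1 = 11110001, payload 001 (3 bits).
Byte 2: 0x9A = 10011010 (10xxxxxx ✓), payload 011010.
Byte 3: 0x81 = 10000001 (10xxxxxx ✓), payload 000001.
Byte 4: 0x86 = 10000110 (10xxxxxx ✓), payload 000110.
Concatenate: 001011010000001000110 = 0x5A046 (21 bits → U+5A046).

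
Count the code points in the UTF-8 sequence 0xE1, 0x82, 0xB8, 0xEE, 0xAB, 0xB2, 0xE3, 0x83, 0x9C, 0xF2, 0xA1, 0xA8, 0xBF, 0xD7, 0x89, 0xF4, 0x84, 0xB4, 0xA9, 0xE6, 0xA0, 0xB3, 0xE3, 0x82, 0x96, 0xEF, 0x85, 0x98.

9

Byte at offset 0: 0xE1 = 11100001 → 3-byte char (#1). Advance 3.
Byte at offset 3: 0xEE = 11101110 → 3-byte char (#2). Advance 3.
Byte at offset 6: 0xE3 = 11100011 → 3-byte char (#3). Advance 3.
Byte at offset 9: 0xF2 = 11110010 → 4-byte char (#4). Advance 4.
Byte at offset 13: 0xD7 = 11010111 → 2-byte char (#5). Advance 2.
Byte at offset 15: 0xF4 = 11110100 → 4-byte char (#6). Advance 4.
Byte at offset 19: 0xE6 = 11100110 → 3-byte char (#7). Advance 3.
Byte at offset 22: 0xE3 = 11100011 → 3-byte char (#8). Advance 3.
Byte at offset 25: 0xEF = 11101111 → 3-byte char (#9). Advance 3.
Reached end at offset 28 after 9 code points.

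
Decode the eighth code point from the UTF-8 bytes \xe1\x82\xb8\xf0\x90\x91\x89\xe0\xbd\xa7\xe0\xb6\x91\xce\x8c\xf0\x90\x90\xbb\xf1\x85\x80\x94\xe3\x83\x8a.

U+30CA

Offset 0: leading byte 0xE1 = 11100001 → 3-byte char #1 = E1 82 B8.
Offset 3: leading byte 0xF0 = 11110000 → 4-byte char #2 = F0 90 91 89.
Offset 7: leading byte 0xE0 = 11100000 → 3-byte char #3 = E0 BD A7.
Offset 10: leading byte 0xE0 = 11100000 → 3-byte char #4 = E0 B6 91.
Offset 13: leading byte 0xCE = 11001110 → 2-byte char #5 = CE 8C.
Offset 15: leading byte 0xF0 = 11110000 → 4-byte char #6 = F0 90 90 BB.
Offset 19: leading byte 0xF1 = 11110001 → 4-byte char #7 = F1 85 80 94.
Offset 23: leading byte 0xE3 = 11100011 → 3-byte char #8 = E3 83 8A.
Leading byte 0xE3 = 11100011 matches 1110xxxx → 3-byte sequence.
Byte 1: 0xE3 = 11100011, payload 0011 (4 bits).
Byte 2: 0x83 = 10000011 (10xxxxxx ✓), payload 000011.
Byte 3: 0x8A = 10001010 (10xxxxxx ✓), payload 001010.
Concatenate: 0011000011001010 = 0x30CA (16 bits → U+30CA).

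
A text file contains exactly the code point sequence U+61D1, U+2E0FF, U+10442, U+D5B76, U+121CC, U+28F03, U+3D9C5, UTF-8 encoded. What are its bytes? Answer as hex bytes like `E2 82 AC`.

E6 87 91 F0 AE 83 BF F0 90 91 82 F3 95 AD B6 F0 92 87 8C F0 A8 BC 83 F0 BD A7 85

U+61D1: 3-byte form → E6 87 91.
U+2E0FF: 4-byte form → F0 AE 83 BF.
U+10442: 4-byte form → F0 90 91 82.
U+D5B76: 4-byte form → F3 95 AD B6.
U+121CC: 4-byte form → F0 92 87 8C.
U+28F03: 4-byte form → F0 A8 BC 83.
U+3D9C5: 4-byte form → F0 BD A7 85.
Concatenated (27 bytes): E6 87 91 F0 AE 83 BF F0 90 91 82 F3 95 AD B6 F0 92 87 8C F0 A8 BC 83 F0 BD A7 85.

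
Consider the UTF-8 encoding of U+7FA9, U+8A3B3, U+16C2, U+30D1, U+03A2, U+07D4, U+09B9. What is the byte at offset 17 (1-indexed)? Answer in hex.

0x94

1-indexed offset 17 is 0-indexed offset 16.
U+7FA9 → 3-byte form E7 BE A9 at offsets 0–2.
U+8A3B3 → 4-byte form F2 8A 8E B3 at offsets 3–6.
U+16C2 → 3-byte form E1 9B 82 at offsets 7–9.
U+30D1 → 3-byte form E3 83 91 at offsets 10–12.
U+03A2 → 2-byte form CE A2 at offsets 13–14.
U+07D4 → 2-byte form DF 94 at offsets 15–16.
Offset 16 falls in char 6's range; it's byte 2 of DF 94 = 0x94.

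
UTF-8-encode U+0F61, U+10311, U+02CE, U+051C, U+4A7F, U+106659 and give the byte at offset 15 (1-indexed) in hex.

0xF4

1-indexed offset 15 is 0-indexed offset 14.
U+0F61 → 3-byte form E0 BD A1 at offsets 0–2.
U+10311 → 4-byte form F0 90 8C 91 at offsets 3–6.
U+02CE → 2-byte form CB 8E at offsets 7–8.
U+051C → 2-byte form D4 9C at offsets 9–10.
U+4A7F → 3-byte form E4 A9 BF at offsets 11–13.
U+106659 → 4-byte form F4 86 99 99 at offsets 14–17.
Offset 14 falls in char 6's range; it's byte 1 of F4 86 99 99 = 0xF4.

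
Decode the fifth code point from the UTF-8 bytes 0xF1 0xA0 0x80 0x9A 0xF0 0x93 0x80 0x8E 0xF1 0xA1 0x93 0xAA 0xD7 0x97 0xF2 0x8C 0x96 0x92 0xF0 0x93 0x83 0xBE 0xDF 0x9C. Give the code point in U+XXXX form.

U+8C592

Offset 0: leading byte 0xF1 = 11110001 → 4-byte char #1 = F1 A0 80 9A.
Offset 4: leading byte 0xF0 = 11110000 → 4-byte char #2 = F0 93 80 8E.
Offset 8: leading byte 0xF1 = 11110001 → 4-byte char #3 = F1 A1 93 AA.
Offset 12: leading byte 0xD7 = 11010111 → 2-byte char #4 = D7 97.
Offset 14: leading byte 0xF2 = 11110010 → 4-byte char #5 = F2 8C 96 92.
Leading byte 0xF2 = 11110010 matches 11110xxx → 4-byte sequence.
Byte 1: 0xF2 = 11110010, payload 010 (3 bits).
Byte 2: 0x8C = 10001100 (10xxxxxx ✓), payload 001100.
Byte 3: 0x96 = 10010110 (10xxxxxx ✓), payload 010110.
Byte 4: 0x92 = 10010010 (10xxxxxx ✓), payload 010010.
Concatenate: 010001100010110010010 = 0x8C592 (21 bits → U+8C592).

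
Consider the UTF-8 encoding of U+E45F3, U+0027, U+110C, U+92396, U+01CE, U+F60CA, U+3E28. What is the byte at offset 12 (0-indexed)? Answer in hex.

U+E45F3 → 4-byte form F3 A4 97 B3 at offsets 0–3.
U+0027 → 1-byte form 27 at offsets 4–4.
U+110C → 3-byte form E1 84 8C at offsets 5–7.
U+92396 → 4-byte form F2 92 8E 96 at offsets 8–11.
U+01CE → 2-byte form C7 8E at offsets 12–13.
Offset 12 falls in char 5's range; it's byte 1 of C7 8E = 0xC7.

0xC7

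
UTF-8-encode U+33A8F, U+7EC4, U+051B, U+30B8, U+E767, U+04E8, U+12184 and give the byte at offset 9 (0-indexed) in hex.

U+33A8F → 4-byte form F0 B3 AA 8F at offsets 0–3.
U+7EC4 → 3-byte form E7 BB 84 at offsets 4–6.
U+051B → 2-byte form D4 9B at offsets 7–8.
U+30B8 → 3-byte form E3 82 B8 at offsets 9–11.
Offset 9 falls in char 4's range; it's byte 1 of E3 82 B8 = 0xE3.

0xE3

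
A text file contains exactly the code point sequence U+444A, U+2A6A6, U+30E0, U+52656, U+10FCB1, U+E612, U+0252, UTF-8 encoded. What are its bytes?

E4 91 8A F0 AA 9A A6 E3 83 A0 F1 92 99 96 F4 8F B2 B1 EE 98 92 C9 92

U+444A: 3-byte form → E4 91 8A.
U+2A6A6: 4-byte form → F0 AA 9A A6.
U+30E0: 3-byte form → E3 83 A0.
U+52656: 4-byte form → F1 92 99 96.
U+10FCB1: 4-byte form → F4 8F B2 B1.
U+E612: 3-byte form → EE 98 92.
U+0252: 2-byte form → C9 92.
Concatenated (23 bytes): E4 91 8A F0 AA 9A A6 E3 83 A0 F1 92 99 96 F4 8F B2 B1 EE 98 92 C9 92.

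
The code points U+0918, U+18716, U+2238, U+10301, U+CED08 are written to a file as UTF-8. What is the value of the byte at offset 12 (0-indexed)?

U+0918 → 3-byte form E0 A4 98 at offsets 0–2.
U+18716 → 4-byte form F0 98 9C 96 at offsets 3–6.
U+2238 → 3-byte form E2 88 B8 at offsets 7–9.
U+10301 → 4-byte form F0 90 8C 81 at offsets 10–13.
Offset 12 falls in char 4's range; it's byte 3 of F0 90 8C 81 = 0x8C.

0x8C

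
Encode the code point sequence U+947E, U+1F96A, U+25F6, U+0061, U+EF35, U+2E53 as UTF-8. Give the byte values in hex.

E9 91 BE F0 9F A5 AA E2 97 B6 61 EE BC B5 E2 B9 93

U+947E: 3-byte form → E9 91 BE.
U+1F96A: 4-byte form → F0 9F A5 AA.
U+25F6: 3-byte form → E2 97 B6.
U+0061: 1-byte form → 61.
U+EF35: 3-byte form → EE BC B5.
U+2E53: 3-byte form → E2 B9 93.
Concatenated (17 bytes): E9 91 BE F0 9F A5 AA E2 97 B6 61 EE BC B5 E2 B9 93.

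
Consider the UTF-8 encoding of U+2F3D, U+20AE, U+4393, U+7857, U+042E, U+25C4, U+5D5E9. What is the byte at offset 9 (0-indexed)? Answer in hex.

U+2F3D → 3-byte form E2 BC BD at offsets 0–2.
U+20AE → 3-byte form E2 82 AE at offsets 3–5.
U+4393 → 3-byte form E4 8E 93 at offsets 6–8.
U+7857 → 3-byte form E7 A1 97 at offsets 9–11.
Offset 9 falls in char 4's range; it's byte 1 of E7 A1 97 = 0xE7.

0xE7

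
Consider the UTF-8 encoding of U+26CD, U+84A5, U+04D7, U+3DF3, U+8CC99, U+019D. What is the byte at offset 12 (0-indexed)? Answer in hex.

U+26CD → 3-byte form E2 9B 8D at offsets 0–2.
U+84A5 → 3-byte form E8 92 A5 at offsets 3–5.
U+04D7 → 2-byte form D3 97 at offsets 6–7.
U+3DF3 → 3-byte form E3 B7 B3 at offsets 8–10.
U+8CC99 → 4-byte form F2 8C B2 99 at offsets 11–14.
Offset 12 falls in char 5's range; it's byte 2 of F2 8C B2 99 = 0x8C.

0x8C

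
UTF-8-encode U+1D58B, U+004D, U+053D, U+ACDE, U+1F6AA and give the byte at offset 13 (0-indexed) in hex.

0xAA

U+1D58B → 4-byte form F0 9D 96 8B at offsets 0–3.
U+004D → 1-byte form 4D at offsets 4–4.
U+053D → 2-byte form D4 BD at offsets 5–6.
U+ACDE → 3-byte form EA B3 9E at offsets 7–9.
U+1F6AA → 4-byte form F0 9F 9A AA at offsets 10–13.
Offset 13 falls in char 5's range; it's byte 4 of F0 9F 9A AA = 0xAA.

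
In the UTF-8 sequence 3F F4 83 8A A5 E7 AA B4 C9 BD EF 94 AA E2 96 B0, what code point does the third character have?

U+7AB4

Offset 0: leading byte 0x3F = 00111111 → 1-byte char #1 = 3F.
Offset 1: leading byte 0xF4 = 11110100 → 4-byte char #2 = F4 83 8A A5.
Offset 5: leading byte 0xE7 = 11100111 → 3-byte char #3 = E7 AA B4.
Leading byte 0xE7 = 11100111 matches 1110xxxx → 3-byte sequence.
Byte 1: 0xE7 = 11100111, payload 0111 (4 bits).
Byte 2: 0xAA = 10101010 (10xxxxxx ✓), payload 101010.
Byte 3: 0xB4 = 10110100 (10xxxxxx ✓), payload 110100.
Concatenate: 0111101010110100 = 0x7AB4 (16 bits → U+7AB4).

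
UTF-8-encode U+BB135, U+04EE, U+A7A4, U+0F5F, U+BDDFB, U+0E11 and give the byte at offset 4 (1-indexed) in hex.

0xB5

1-indexed offset 4 is 0-indexed offset 3.
U+BB135 → 4-byte form F2 BB 84 B5 at offsets 0–3.
Offset 3 falls in char 1's range; it's byte 4 of F2 BB 84 B5 = 0xB5.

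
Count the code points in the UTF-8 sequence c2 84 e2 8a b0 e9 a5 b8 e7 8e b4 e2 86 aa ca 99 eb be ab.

Byte at offset 0: 0xC2 = 11000010 → 2-byte char (#1). Advance 2.
Byte at offset 2: 0xE2 = 11100010 → 3-byte char (#2). Advance 3.
Byte at offset 5: 0xE9 = 11101001 → 3-byte char (#3). Advance 3.
Byte at offset 8: 0xE7 = 11100111 → 3-byte char (#4). Advance 3.
Byte at offset 11: 0xE2 = 11100010 → 3-byte char (#5). Advance 3.
Byte at offset 14: 0xCA = 11001010 → 2-byte char (#6). Advance 2.
Byte at offset 16: 0xEB = 11101011 → 3-byte char (#7). Advance 3.
Reached end at offset 19 after 7 code points.

7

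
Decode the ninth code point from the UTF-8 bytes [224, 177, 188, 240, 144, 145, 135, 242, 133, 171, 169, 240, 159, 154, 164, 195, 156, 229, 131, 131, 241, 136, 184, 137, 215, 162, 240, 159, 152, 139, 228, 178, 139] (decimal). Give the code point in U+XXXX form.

U+1F60B

Offset 0: leading byte 0xE0 = 11100000 → 3-byte char #1 = E0 B1 BC.
Offset 3: leading byte 0xF0 = 11110000 → 4-byte char #2 = F0 90 91 87.
Offset 7: leading byte 0xF2 = 11110010 → 4-byte char #3 = F2 85 AB A9.
Offset 11: leading byte 0xF0 = 11110000 → 4-byte char #4 = F0 9F 9A A4.
Offset 15: leading byte 0xC3 = 11000011 → 2-byte char #5 = C3 9C.
Offset 17: leading byte 0xE5 = 11100101 → 3-byte char #6 = E5 83 83.
Offset 20: leading byte 0xF1 = 11110001 → 4-byte char #7 = F1 88 B8 89.
Offset 24: leading byte 0xD7 = 11010111 → 2-byte char #8 = D7 A2.
Offset 26: leading byte 0xF0 = 11110000 → 4-byte char #9 = F0 9F 98 8B.
Leading byte 0xF0 = 11110000 matches 11110xxx → 4-byte sequence.
Byte 1: 0xF0 = 11110000, payload 000 (3 bits).
Byte 2: 0x9F = 10011111 (10xxxxxx ✓), payload 011111.
Byte 3: 0x98 = 10011000 (10xxxxxx ✓), payload 011000.
Byte 4: 0x8B = 10001011 (10xxxxxx ✓), payload 001011.
Concatenate: 000011111011000001011 = 0x1F60B (21 bits → U+1F60B).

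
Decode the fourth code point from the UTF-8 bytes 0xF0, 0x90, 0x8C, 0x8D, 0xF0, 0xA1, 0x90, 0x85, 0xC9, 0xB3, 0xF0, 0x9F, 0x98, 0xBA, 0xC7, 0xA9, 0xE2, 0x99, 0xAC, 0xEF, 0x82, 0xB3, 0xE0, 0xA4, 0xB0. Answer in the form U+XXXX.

Offset 0: leading byte 0xF0 = 11110000 → 4-byte char #1 = F0 90 8C 8D.
Offset 4: leading byte 0xF0 = 11110000 → 4-byte char #2 = F0 A1 90 85.
Offset 8: leading byte 0xC9 = 11001001 → 2-byte char #3 = C9 B3.
Offset 10: leading byte 0xF0 = 11110000 → 4-byte char #4 = F0 9F 98 BA.
Leading byte 0xF0 = 11110000 matches 11110xxx → 4-byte sequence.
Byte 1: 0xF0 = 11110000, payload 000 (3 bits).
Byte 2: 0x9F = 10011111 (10xxxxxx ✓), payload 011111.
Byte 3: 0x98 = 10011000 (10xxxxxx ✓), payload 011000.
Byte 4: 0xBA = 10111010 (10xxxxxx ✓), payload 111010.
Concatenate: 000011111011000111010 = 0x1F63A (21 bits → U+1F63A).

U+1F63A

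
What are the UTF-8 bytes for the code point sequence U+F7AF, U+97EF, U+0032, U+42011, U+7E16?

EF 9E AF E9 9F AF 32 F1 82 80 91 E7 B8 96

U+F7AF: 3-byte form → EF 9E AF.
U+97EF: 3-byte form → E9 9F AF.
U+0032: 1-byte form → 32.
U+42011: 4-byte form → F1 82 80 91.
U+7E16: 3-byte form → E7 B8 96.
Concatenated (14 bytes): EF 9E AF E9 9F AF 32 F1 82 80 91 E7 B8 96.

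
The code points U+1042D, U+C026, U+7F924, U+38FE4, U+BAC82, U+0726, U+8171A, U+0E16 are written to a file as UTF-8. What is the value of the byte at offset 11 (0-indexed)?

0xF0

U+1042D → 4-byte form F0 90 90 AD at offsets 0–3.
U+C026 → 3-byte form EC 80 A6 at offsets 4–6.
U+7F924 → 4-byte form F1 BF A4 A4 at offsets 7–10.
U+38FE4 → 4-byte form F0 B8 BF A4 at offsets 11–14.
Offset 11 falls in char 4's range; it's byte 1 of F0 B8 BF A4 = 0xF0.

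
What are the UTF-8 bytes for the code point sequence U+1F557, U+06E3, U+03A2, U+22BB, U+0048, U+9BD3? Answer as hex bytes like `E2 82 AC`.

U+1F557: 4-byte form → F0 9F 95 97.
U+06E3: 2-byte form → DB A3.
U+03A2: 2-byte form → CE A2.
U+22BB: 3-byte form → E2 8A BB.
U+0048: 1-byte form → 48.
U+9BD3: 3-byte form → E9 AF 93.
Concatenated (15 bytes): F0 9F 95 97 DB A3 CE A2 E2 8A BB 48 E9 AF 93.

F0 9F 95 97 DB A3 CE A2 E2 8A BB 48 E9 AF 93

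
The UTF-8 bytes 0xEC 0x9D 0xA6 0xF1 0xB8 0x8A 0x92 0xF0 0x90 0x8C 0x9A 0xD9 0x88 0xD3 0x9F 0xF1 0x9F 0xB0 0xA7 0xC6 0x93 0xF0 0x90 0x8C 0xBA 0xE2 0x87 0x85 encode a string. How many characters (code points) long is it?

Byte at offset 0: 0xEC = 11101100 → 3-byte char (#1). Advance 3.
Byte at offset 3: 0xF1 = 11110001 → 4-byte char (#2). Advance 4.
Byte at offset 7: 0xF0 = 11110000 → 4-byte char (#3). Advance 4.
Byte at offset 11: 0xD9 = 11011001 → 2-byte char (#4). Advance 2.
Byte at offset 13: 0xD3 = 11010011 → 2-byte char (#5). Advance 2.
Byte at offset 15: 0xF1 = 11110001 → 4-byte char (#6). Advance 4.
Byte at offset 19: 0xC6 = 11000110 → 2-byte char (#7). Advance 2.
Byte at offset 21: 0xF0 = 11110000 → 4-byte char (#8). Advance 4.
Byte at offset 25: 0xE2 = 11100010 → 3-byte char (#9). Advance 3.
Reached end at offset 28 after 9 code points.

9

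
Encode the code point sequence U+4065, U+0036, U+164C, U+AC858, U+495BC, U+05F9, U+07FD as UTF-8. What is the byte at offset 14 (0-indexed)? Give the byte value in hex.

U+4065 → 3-byte form E4 81 A5 at offsets 0–2.
U+0036 → 1-byte form 36 at offsets 3–3.
U+164C → 3-byte form E1 99 8C at offsets 4–6.
U+AC858 → 4-byte form F2 AC A1 98 at offsets 7–10.
U+495BC → 4-byte form F1 89 96 BC at offsets 11–14.
Offset 14 falls in char 5's range; it's byte 4 of F1 89 96 BC = 0xBC.

0xBC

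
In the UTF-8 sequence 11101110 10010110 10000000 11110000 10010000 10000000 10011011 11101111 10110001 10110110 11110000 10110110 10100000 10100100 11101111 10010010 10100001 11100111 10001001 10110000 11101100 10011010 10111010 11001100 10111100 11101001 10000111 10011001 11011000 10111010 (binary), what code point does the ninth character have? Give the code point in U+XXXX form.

U+91D9

Offset 0: leading byte 0xEE = 11101110 → 3-byte char #1 = EE 96 80.
Offset 3: leading byte 0xF0 = 11110000 → 4-byte char #2 = F0 90 80 9B.
Offset 7: leading byte 0xEF = 11101111 → 3-byte char #3 = EF B1 B6.
Offset 10: leading byte 0xF0 = 11110000 → 4-byte char #4 = F0 B6 A0 A4.
Offset 14: leading byte 0xEF = 11101111 → 3-byte char #5 = EF 92 A1.
Offset 17: leading byte 0xE7 = 11100111 → 3-byte char #6 = E7 89 B0.
Offset 20: leading byte 0xEC = 11101100 → 3-byte char #7 = EC 9A BA.
Offset 23: leading byte 0xCC = 11001100 → 2-byte char #8 = CC BC.
Offset 25: leading byte 0xE9 = 11101001 → 3-byte char #9 = E9 87 99.
Leading byte 0xE9 = 11101001 matches 1110xxxx → 3-byte sequence.
Byte 1: 0xE9 = 11101001, payload 1001 (4 bits).
Byte 2: 0x87 = 10000111 (10xxxxxx ✓), payload 000111.
Byte 3: 0x99 = 10011001 (10xxxxxx ✓), payload 011001.
Concatenate: 1001000111011001 = 0x91D9 (16 bits → U+91D9).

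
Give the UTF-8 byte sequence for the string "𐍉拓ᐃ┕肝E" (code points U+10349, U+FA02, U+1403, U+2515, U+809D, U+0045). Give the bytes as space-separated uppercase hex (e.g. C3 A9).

U+10349: 4-byte form → F0 90 8D 89.
U+FA02: 3-byte form → EF A8 82.
U+1403: 3-byte form → E1 90 83.
U+2515: 3-byte form → E2 94 95.
U+809D: 3-byte form → E8 82 9D.
U+0045: 1-byte form → 45.
Concatenated (17 bytes): F0 90 8D 89 EF A8 82 E1 90 83 E2 94 95 E8 82 9D 45.

F0 90 8D 89 EF A8 82 E1 90 83 E2 94 95 E8 82 9D 45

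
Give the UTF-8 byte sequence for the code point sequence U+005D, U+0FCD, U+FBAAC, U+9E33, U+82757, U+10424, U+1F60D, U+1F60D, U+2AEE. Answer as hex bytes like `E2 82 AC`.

5D E0 BF 8D F3 BB AA AC E9 B8 B3 F2 82 9D 97 F0 90 90 A4 F0 9F 98 8D F0 9F 98 8D E2 AB AE

U+005D: 1-byte form → 5D.
U+0FCD: 3-byte form → E0 BF 8D.
U+FBAAC: 4-byte form → F3 BB AA AC.
U+9E33: 3-byte form → E9 B8 B3.
U+82757: 4-byte form → F2 82 9D 97.
U+10424: 4-byte form → F0 90 90 A4.
U+1F60D: 4-byte form → F0 9F 98 8D.
U+1F60D: 4-byte form → F0 9F 98 8D.
U+2AEE: 3-byte form → E2 AB AE.
Concatenated (30 bytes): 5D E0 BF 8D F3 BB AA AC E9 B8 B3 F2 82 9D 97 F0 90 90 A4 F0 9F 98 8D F0 9F 98 8D E2 AB AE.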